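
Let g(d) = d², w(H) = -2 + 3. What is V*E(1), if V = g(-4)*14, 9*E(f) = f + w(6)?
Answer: 448/9 ≈ 49.778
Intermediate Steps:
w(H) = 1
E(f) = ⅑ + f/9 (E(f) = (f + 1)/9 = (1 + f)/9 = ⅑ + f/9)
V = 224 (V = (-4)²*14 = 16*14 = 224)
V*E(1) = 224*(⅑ + (⅑)*1) = 224*(⅑ + ⅑) = 224*(2/9) = 448/9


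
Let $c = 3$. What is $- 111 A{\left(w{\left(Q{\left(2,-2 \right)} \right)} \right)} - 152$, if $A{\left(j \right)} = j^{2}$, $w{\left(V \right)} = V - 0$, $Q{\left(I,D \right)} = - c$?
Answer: $-1151$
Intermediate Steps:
$Q{\left(I,D \right)} = -3$ ($Q{\left(I,D \right)} = \left(-1\right) 3 = -3$)
$w{\left(V \right)} = V$ ($w{\left(V \right)} = V + 0 = V$)
$- 111 A{\left(w{\left(Q{\left(2,-2 \right)} \right)} \right)} - 152 = - 111 \left(-3\right)^{2} - 152 = \left(-111\right) 9 - 152 = -999 - 152 = -1151$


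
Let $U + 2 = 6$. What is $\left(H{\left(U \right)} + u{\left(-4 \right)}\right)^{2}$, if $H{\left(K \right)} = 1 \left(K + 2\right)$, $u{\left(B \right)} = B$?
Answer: $4$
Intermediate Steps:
$U = 4$ ($U = -2 + 6 = 4$)
$H{\left(K \right)} = 2 + K$ ($H{\left(K \right)} = 1 \left(2 + K\right) = 2 + K$)
$\left(H{\left(U \right)} + u{\left(-4 \right)}\right)^{2} = \left(\left(2 + 4\right) - 4\right)^{2} = \left(6 - 4\right)^{2} = 2^{2} = 4$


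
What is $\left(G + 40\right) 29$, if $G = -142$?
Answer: $-2958$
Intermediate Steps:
$\left(G + 40\right) 29 = \left(-142 + 40\right) 29 = \left(-102\right) 29 = -2958$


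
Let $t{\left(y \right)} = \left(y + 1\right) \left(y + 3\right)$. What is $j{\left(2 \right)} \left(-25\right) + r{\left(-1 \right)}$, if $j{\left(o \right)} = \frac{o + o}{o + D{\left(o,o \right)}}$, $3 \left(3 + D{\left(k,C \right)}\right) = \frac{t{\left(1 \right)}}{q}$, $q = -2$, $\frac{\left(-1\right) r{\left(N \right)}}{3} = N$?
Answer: $\frac{321}{7} \approx 45.857$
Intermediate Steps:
$t{\left(y \right)} = \left(1 + y\right) \left(3 + y\right)$
$r{\left(N \right)} = - 3 N$
$D{\left(k,C \right)} = - \frac{13}{3}$ ($D{\left(k,C \right)} = -3 + \frac{\left(3 + 1^{2} + 4 \cdot 1\right) \frac{1}{-2}}{3} = -3 + \frac{\left(3 + 1 + 4\right) \left(- \frac{1}{2}\right)}{3} = -3 + \frac{8 \left(- \frac{1}{2}\right)}{3} = -3 + \frac{1}{3} \left(-4\right) = -3 - \frac{4}{3} = - \frac{13}{3}$)
$j{\left(o \right)} = \frac{2 o}{- \frac{13}{3} + o}$ ($j{\left(o \right)} = \frac{o + o}{o - \frac{13}{3}} = \frac{2 o}{- \frac{13}{3} + o}$)
$j{\left(2 \right)} \left(-25\right) + r{\left(-1 \right)} = 6 \cdot 2 \frac{1}{-13 + 3 \cdot 2} \left(-25\right) - -3 = 6 \cdot 2 \frac{1}{-13 + 6} \left(-25\right) + 3 = 6 \cdot 2 \frac{1}{-7} \left(-25\right) + 3 = 6 \cdot 2 \left(- \frac{1}{7}\right) \left(-25\right) + 3 = \left(- \frac{12}{7}\right) \left(-25\right) + 3 = \frac{300}{7} + 3 = \frac{321}{7}$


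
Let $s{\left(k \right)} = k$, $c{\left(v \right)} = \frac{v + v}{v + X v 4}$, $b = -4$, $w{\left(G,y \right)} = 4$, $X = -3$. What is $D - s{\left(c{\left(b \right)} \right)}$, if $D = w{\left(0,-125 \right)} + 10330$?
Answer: $\frac{113676}{11} \approx 10334.0$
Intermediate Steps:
$c{\left(v \right)} = - \frac{2}{11}$ ($c{\left(v \right)} = \frac{v + v}{v + - 3 v 4} = \frac{2 v}{v - 12 v} = \frac{2 v}{\left(-11\right) v} = 2 v \left(- \frac{1}{11 v}\right) = - \frac{2}{11}$)
$D = 10334$ ($D = 4 + 10330 = 10334$)
$D - s{\left(c{\left(b \right)} \right)} = 10334 - - \frac{2}{11} = 10334 + \frac{2}{11} = \frac{113676}{11}$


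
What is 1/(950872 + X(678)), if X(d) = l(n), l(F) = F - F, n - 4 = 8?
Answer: 1/950872 ≈ 1.0517e-6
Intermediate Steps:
n = 12 (n = 4 + 8 = 12)
l(F) = 0
X(d) = 0
1/(950872 + X(678)) = 1/(950872 + 0) = 1/950872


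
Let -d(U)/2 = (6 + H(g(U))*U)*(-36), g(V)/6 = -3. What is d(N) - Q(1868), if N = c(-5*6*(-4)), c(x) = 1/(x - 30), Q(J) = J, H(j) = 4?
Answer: -7164/5 ≈ -1432.8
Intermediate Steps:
g(V) = -18 (g(V) = 6*(-3) = -18)
c(x) = 1/(-30 + x)
N = 1/90 (N = 1/(-30 - 5*6*(-4)) = 1/(-30 - 30*(-4)) = 1/(-30 + 120) = 1/90 ≈ 0.011111)
d(U) = 432 + 288*U (d(U) = -2*(6 + 4*U)*(-36) = -2*(-216 - 144*U) = 432 + 288*U)
d(N) - Q(1868) = (432 + 288*(1/90)) - 1*1868 = (432 + 16/5) - 1868 = 2176/5 - 1868 = -7164/5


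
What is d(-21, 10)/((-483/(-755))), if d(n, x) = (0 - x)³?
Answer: -755000/483 ≈ -1563.1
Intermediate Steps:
d(n, x) = -x³ (d(n, x) = (-x)³ = -x³)
d(-21, 10)/((-483/(-755))) = (-1*10³)/((-483/(-755))) = (-1*1000)/((-483*(-1/755))) = -1000/483/755 = -1000*755/483 = -755000/483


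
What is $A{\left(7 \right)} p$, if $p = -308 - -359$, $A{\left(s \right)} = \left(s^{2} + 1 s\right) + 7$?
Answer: $3213$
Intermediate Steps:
$A{\left(s \right)} = 7 + s + s^{2}$ ($A{\left(s \right)} = \left(s^{2} + s\right) + 7 = \left(s + s^{2}\right) + 7 = 7 + s + s^{2}$)
$p = 51$ ($p = -308 + 359 = 51$)
$A{\left(7 \right)} p = \left(7 + 7 + 7^{2}\right) 51 = \left(7 + 7 + 49\right) 51 = 63 \cdot 51 = 3213$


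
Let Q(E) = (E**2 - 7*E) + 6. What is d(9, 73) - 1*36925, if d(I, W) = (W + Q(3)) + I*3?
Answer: -36831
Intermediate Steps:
Q(E) = 6 + E**2 - 7*E
d(I, W) = -6 + W + 3*I (d(I, W) = (W + (6 + 3**2 - 7*3)) + I*3 = (W + (6 + 9 - 21)) + 3*I = (W - 6) + 3*I = (-6 + W) + 3*I = -6 + W + 3*I)
d(9, 73) - 1*36925 = (-6 + 73 + 3*9) - 1*36925 = (-6 + 73 + 27) - 36925 = 94 - 36925 = -36831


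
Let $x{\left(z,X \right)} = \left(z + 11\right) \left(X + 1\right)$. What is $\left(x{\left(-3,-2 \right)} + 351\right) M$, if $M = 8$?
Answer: $2744$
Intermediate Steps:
$x{\left(z,X \right)} = \left(1 + X\right) \left(11 + z\right)$ ($x{\left(z,X \right)} = \left(11 + z\right) \left(1 + X\right) = \left(1 + X\right) \left(11 + z\right)$)
$\left(x{\left(-3,-2 \right)} + 351\right) M = \left(\left(11 - 3 + 11 \left(-2\right) - -6\right) + 351\right) 8 = \left(\left(11 - 3 - 22 + 6\right) + 351\right) 8 = \left(-8 + 351\right) 8 = 343 \cdot 8 = 2744$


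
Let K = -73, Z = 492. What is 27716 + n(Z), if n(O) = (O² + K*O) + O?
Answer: 234356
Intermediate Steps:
n(O) = O² - 72*O (n(O) = (O² - 73*O) + O = O² - 72*O)
27716 + n(Z) = 27716 + 492*(-72 + 492) = 27716 + 492*420 = 27716 + 206640 = 234356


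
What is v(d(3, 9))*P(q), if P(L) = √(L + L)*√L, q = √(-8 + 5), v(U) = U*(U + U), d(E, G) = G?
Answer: 162*I*√6 ≈ 396.82*I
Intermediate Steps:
v(U) = 2*U² (v(U) = U*(2*U) = 2*U²)
q = I*√3 (q = √(-3) = I*√3 ≈ 1.732*I)
P(L) = L*√2 (P(L) = √(2*L)*√L = (√2*√L)*√L = L*√2)
v(d(3, 9))*P(q) = (2*9²)*((I*√3)*√2) = (2*81)*(I*√6) = 162*(I*√6) = 162*I*√6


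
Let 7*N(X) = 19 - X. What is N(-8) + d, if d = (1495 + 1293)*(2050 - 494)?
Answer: 30366923/7 ≈ 4.3381e+6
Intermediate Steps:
N(X) = 19/7 - X/7 (N(X) = (19 - X)/7 = 19/7 - X/7)
d = 4338128 (d = 2788*1556 = 4338128)
N(-8) + d = (19/7 - 1/7*(-8)) + 4338128 = (19/7 + 8/7) + 4338128 = 27/7 + 4338128 = 30366923/7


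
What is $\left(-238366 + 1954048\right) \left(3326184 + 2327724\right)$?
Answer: $9700308185256$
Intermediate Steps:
$\left(-238366 + 1954048\right) \left(3326184 + 2327724\right) = 1715682 \cdot 5653908 = 9700308185256$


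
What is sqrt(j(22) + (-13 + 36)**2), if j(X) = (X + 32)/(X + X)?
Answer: sqrt(256630)/22 ≈ 23.027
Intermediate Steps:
j(X) = (32 + X)/(2*X) (j(X) = (32 + X)/((2*X)) = (32 + X)*(1/(2*X)) = (32 + X)/(2*X))
sqrt(j(22) + (-13 + 36)**2) = sqrt((1/2)*(32 + 22)/22 + (-13 + 36)**2) = sqrt((1/2)*(1/22)*54 + 23**2) = sqrt(27/22 + 529) = sqrt(11665/22) = sqrt(256630)/22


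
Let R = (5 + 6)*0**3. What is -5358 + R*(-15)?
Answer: -5358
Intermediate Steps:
R = 0 (R = 11*0 = 0)
-5358 + R*(-15) = -5358 + 0*(-15) = -94*57 + 0 = -5358 + 0 = -5358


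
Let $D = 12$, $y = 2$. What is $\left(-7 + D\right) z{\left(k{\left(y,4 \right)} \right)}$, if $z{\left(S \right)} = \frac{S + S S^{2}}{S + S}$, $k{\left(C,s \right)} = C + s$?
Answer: $\frac{185}{2} \approx 92.5$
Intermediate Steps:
$z{\left(S \right)} = \frac{S + S^{3}}{2 S}$
$\left(-7 + D\right) z{\left(k{\left(y,4 \right)} \right)} = \left(-7 + 12\right) \left(\frac{1}{2} + \frac{\left(2 + 4\right)^{2}}{2}\right) = 5 \left(\frac{1}{2} + \frac{6^{2}}{2}\right) = 5 \left(\frac{1}{2} + \frac{1}{2} \cdot 36\right) = 5 \left(\frac{1}{2} + 18\right) = 5 \cdot \frac{37}{2} = \frac{185}{2}$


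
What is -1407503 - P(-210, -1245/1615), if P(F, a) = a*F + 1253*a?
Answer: -454363762/323 ≈ -1.4067e+6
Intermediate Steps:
P(F, a) = 1253*a + F*a (P(F, a) = F*a + 1253*a = 1253*a + F*a)
-1407503 - P(-210, -1245/1615) = -1407503 - (-1245/1615)*(1253 - 210) = -1407503 - (-1245*1/1615)*1043 = -1407503 - (-249)*1043/323 = -1407503 - 1*(-259707/323) = -1407503 + 259707/323 = -454363762/323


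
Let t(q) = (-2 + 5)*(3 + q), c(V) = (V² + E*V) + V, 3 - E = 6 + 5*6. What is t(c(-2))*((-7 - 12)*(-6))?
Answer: 24282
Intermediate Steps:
E = -33 (E = 3 - (6 + 5*6) = 3 - (6 + 30) = 3 - 1*36 = 3 - 36 = -33)
c(V) = V² - 32*V (c(V) = (V² - 33*V) + V = V² - 32*V)
t(q) = 9 + 3*q (t(q) = 3*(3 + q) = 9 + 3*q)
t(c(-2))*((-7 - 12)*(-6)) = (9 + 3*(-2*(-32 - 2)))*((-7 - 12)*(-6)) = (9 + 3*(-2*(-34)))*(-19*(-6)) = (9 + 3*68)*114 = (9 + 204)*114 = 213*114 = 24282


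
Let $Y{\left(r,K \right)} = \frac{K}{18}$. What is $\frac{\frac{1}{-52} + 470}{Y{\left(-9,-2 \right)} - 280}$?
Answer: $- \frac{219951}{131092} \approx -1.6778$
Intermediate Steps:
$Y{\left(r,K \right)} = \frac{K}{18}$ ($Y{\left(r,K \right)} = K \frac{1}{18} = \frac{K}{18}$)
$\frac{\frac{1}{-52} + 470}{Y{\left(-9,-2 \right)} - 280} = \frac{\frac{1}{-52} + 470}{\frac{1}{18} \left(-2\right) - 280} = \frac{- \frac{1}{52} + 470}{- \frac{1}{9} - 280} = \frac{24439}{52 \left(- \frac{2521}{9}\right)} = \frac{24439}{52} \left(- \frac{9}{2521}\right) = - \frac{219951}{131092}$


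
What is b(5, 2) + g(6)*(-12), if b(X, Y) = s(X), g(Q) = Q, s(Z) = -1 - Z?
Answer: -78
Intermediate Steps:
b(X, Y) = -1 - X
b(5, 2) + g(6)*(-12) = (-1 - 1*5) + 6*(-12) = (-1 - 5) - 72 = -6 - 72 = -78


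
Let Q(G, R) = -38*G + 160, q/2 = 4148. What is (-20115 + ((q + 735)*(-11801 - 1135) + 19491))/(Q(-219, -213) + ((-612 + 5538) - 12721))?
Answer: -38941880/229 ≈ -1.7005e+5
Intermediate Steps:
q = 8296 (q = 2*4148 = 8296)
Q(G, R) = 160 - 38*G
(-20115 + ((q + 735)*(-11801 - 1135) + 19491))/(Q(-219, -213) + ((-612 + 5538) - 12721)) = (-20115 + ((8296 + 735)*(-11801 - 1135) + 19491))/((160 - 38*(-219)) + ((-612 + 5538) - 12721)) = (-20115 + (9031*(-12936) + 19491))/((160 + 8322) + (4926 - 12721)) = (-20115 + (-116825016 + 19491))/(8482 - 7795) = (-20115 - 116805525)/687 = -116825640*1/687 = -38941880/229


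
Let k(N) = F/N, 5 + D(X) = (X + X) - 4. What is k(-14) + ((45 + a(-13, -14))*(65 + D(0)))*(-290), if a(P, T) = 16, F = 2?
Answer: -6934481/7 ≈ -9.9064e+5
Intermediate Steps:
D(X) = -9 + 2*X (D(X) = -5 + ((X + X) - 4) = -5 + (2*X - 4) = -5 + (-4 + 2*X) = -9 + 2*X)
k(N) = 2/N
k(-14) + ((45 + a(-13, -14))*(65 + D(0)))*(-290) = 2/(-14) + ((45 + 16)*(65 + (-9 + 2*0)))*(-290) = 2*(-1/14) + (61*(65 + (-9 + 0)))*(-290) = -⅐ + (61*(65 - 9))*(-290) = -⅐ + (61*56)*(-290) = -⅐ + 3416*(-290) = -⅐ - 990640 = -6934481/7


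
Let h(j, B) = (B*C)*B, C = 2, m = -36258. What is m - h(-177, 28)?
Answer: -37826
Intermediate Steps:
h(j, B) = 2*B² (h(j, B) = (B*2)*B = (2*B)*B = 2*B²)
m - h(-177, 28) = -36258 - 2*28² = -36258 - 2*784 = -36258 - 1*1568 = -36258 - 1568 = -37826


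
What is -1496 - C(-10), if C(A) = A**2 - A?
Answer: -1606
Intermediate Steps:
-1496 - C(-10) = -1496 - (-10)*(-1 - 10) = -1496 - (-10)*(-11) = -1496 - 1*110 = -1496 - 110 = -1606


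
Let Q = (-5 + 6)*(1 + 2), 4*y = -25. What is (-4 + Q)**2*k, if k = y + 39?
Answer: 131/4 ≈ 32.750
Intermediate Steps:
y = -25/4 (y = (1/4)*(-25) = -25/4 ≈ -6.2500)
k = 131/4 (k = -25/4 + 39 = 131/4 ≈ 32.750)
Q = 3 (Q = 1*3 = 3)
(-4 + Q)**2*k = (-4 + 3)**2*(131/4) = (-1)**2*(131/4) = 1*(131/4) = 131/4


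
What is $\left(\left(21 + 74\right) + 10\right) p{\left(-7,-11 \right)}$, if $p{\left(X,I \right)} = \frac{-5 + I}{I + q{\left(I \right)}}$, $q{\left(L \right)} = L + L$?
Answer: $\frac{560}{11} \approx 50.909$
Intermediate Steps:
$q{\left(L \right)} = 2 L$
$p{\left(X,I \right)} = \frac{-5 + I}{3 I}$ ($p{\left(X,I \right)} = \frac{-5 + I}{I + 2 I} = \frac{-5 + I}{3 I}$)
$\left(\left(21 + 74\right) + 10\right) p{\left(-7,-11 \right)} = \left(\left(21 + 74\right) + 10\right) \frac{-5 - 11}{3 \left(-11\right)} = \left(95 + 10\right) \frac{1}{3} \left(- \frac{1}{11}\right) \left(-16\right) = 105 \cdot \frac{16}{33} = \frac{560}{11}$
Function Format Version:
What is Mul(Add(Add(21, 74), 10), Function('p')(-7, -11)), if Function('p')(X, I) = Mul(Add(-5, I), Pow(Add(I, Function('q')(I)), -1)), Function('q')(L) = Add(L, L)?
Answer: Rational(560, 11) ≈ 50.909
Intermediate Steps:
Function('q')(L) = Mul(2, L)
Function('p')(X, I) = Mul(Rational(1, 3), Pow(I, -1), Add(-5, I)) (Function('p')(X, I) = Mul(Add(-5, I), Pow(Add(I, Mul(2, I)), -1)) = Mul(Add(-5, I), Pow(Mul(3, I), -1)) = Mul(Add(-5, I), Mul(Rational(1, 3), Pow(I, -1))) = Mul(Rational(1, 3), Pow(I, -1), Add(-5, I)))
Mul(Add(Add(21, 74), 10), Function('p')(-7, -11)) = Mul(Add(Add(21, 74), 10), Mul(Rational(1, 3), Pow(-11, -1), Add(-5, -11))) = Mul(Add(95, 10), Mul(Rational(1, 3), Rational(-1, 11), -16)) = Mul(105, Rational(16, 33)) = Rational(560, 11)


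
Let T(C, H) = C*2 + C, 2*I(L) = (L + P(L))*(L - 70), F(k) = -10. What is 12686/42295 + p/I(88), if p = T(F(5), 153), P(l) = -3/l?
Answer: 257387378/982216785 ≈ 0.26205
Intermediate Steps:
I(L) = (-70 + L)*(L - 3/L)/2 (I(L) = ((L - 3/L)*(L - 70))/2 = ((L - 3/L)*(-70 + L))/2 = ((-70 + L)*(L - 3/L))/2 = (-70 + L)*(L - 3/L)/2)
T(C, H) = 3*C (T(C, H) = 2*C + C = 3*C)
p = -30 (p = 3*(-10) = -30)
12686/42295 + p/I(88) = 12686/42295 - 30*176/(210 + 88*(-3 + 88**2 - 70*88)) = 12686*(1/42295) - 30*176/(210 + 88*(-3 + 7744 - 6160)) = 12686/42295 - 30*176/(210 + 88*1581) = 12686/42295 - 30*176/(210 + 139128) = 12686/42295 - 30/((1/2)*(1/88)*139338) = 12686/42295 - 30/69669/88 = 12686/42295 - 30*88/69669 = 12686/42295 - 880/23223 = 257387378/982216785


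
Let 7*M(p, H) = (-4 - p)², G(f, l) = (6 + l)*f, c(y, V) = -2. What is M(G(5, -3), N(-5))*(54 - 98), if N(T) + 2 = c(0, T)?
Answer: -15884/7 ≈ -2269.1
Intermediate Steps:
G(f, l) = f*(6 + l)
N(T) = -4 (N(T) = -2 - 2 = -4)
M(p, H) = (-4 - p)²/7
M(G(5, -3), N(-5))*(54 - 98) = ((4 + 5*(6 - 3))²/7)*(54 - 98) = ((4 + 5*3)²/7)*(-44) = ((4 + 15)²/7)*(-44) = ((⅐)*19²)*(-44) = ((⅐)*361)*(-44) = (361/7)*(-44) = -15884/7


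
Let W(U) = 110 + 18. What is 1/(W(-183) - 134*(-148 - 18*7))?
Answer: 1/36844 ≈ 2.7141e-5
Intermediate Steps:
W(U) = 128
1/(W(-183) - 134*(-148 - 18*7)) = 1/(128 - 134*(-148 - 18*7)) = 1/(128 - 134*(-148 - 126)) = 1/(128 - 134*(-274)) = 1/(128 + 36716) = 1/36844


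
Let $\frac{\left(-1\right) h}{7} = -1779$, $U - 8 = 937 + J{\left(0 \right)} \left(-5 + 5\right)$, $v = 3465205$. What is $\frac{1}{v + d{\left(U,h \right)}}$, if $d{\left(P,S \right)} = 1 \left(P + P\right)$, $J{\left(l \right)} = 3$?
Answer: $\frac{1}{3467095} \approx 2.8843 \cdot 10^{-7}$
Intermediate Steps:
$U = 945$ ($U = 8 + \left(937 + 3 \left(-5 + 5\right)\right) = 8 + \left(937 + 3 \cdot 0\right) = 8 + \left(937 + 0\right) = 8 + 937 = 945$)
$h = 12453$ ($h = \left(-7\right) \left(-1779\right) = 12453$)
$d{\left(P,S \right)} = 2 P$ ($d{\left(P,S \right)} = 1 \cdot 2 P = 2 P$)
$\frac{1}{v + d{\left(U,h \right)}} = \frac{1}{3465205 + 2 \cdot 945} = \frac{1}{3465205 + 1890} = \frac{1}{3467095}$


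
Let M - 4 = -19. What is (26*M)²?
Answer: 152100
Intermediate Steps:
M = -15 (M = 4 - 19 = -15)
(26*M)² = (26*(-15))² = (-390)² = 152100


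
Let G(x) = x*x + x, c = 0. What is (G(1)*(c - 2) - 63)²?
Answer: 4489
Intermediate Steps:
G(x) = x + x² (G(x) = x² + x = x + x²)
(G(1)*(c - 2) - 63)² = ((1*(1 + 1))*(0 - 2) - 63)² = ((1*2)*(-2) - 63)² = (2*(-2) - 63)² = (-4 - 63)² = (-67)² = 4489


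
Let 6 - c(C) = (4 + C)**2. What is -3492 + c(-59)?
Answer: -6511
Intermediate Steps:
c(C) = 6 - (4 + C)**2
-3492 + c(-59) = -3492 + (6 - (4 - 59)**2) = -3492 + (6 - 1*(-55)**2) = -3492 + (6 - 1*3025) = -3492 + (6 - 3025) = -3492 - 3019 = -6511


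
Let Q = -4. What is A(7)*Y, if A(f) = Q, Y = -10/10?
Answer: 4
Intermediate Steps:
Y = -1 (Y = -10*1/10 = -1)
A(f) = -4
A(7)*Y = -4*(-1) = 4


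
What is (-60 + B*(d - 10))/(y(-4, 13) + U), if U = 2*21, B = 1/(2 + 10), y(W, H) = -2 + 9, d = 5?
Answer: -725/588 ≈ -1.2330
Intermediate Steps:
y(W, H) = 7
B = 1/12 ≈ 0.083333
U = 42
(-60 + B*(d - 10))/(y(-4, 13) + U) = (-60 + (5 - 10)/12)/(7 + 42) = (-60 + (1/12)*(-5))/49 = (-60 - 5/12)*(1/49) = -725/12*1/49 = -725/588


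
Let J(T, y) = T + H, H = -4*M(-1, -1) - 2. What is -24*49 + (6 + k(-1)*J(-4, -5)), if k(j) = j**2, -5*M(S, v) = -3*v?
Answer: -5868/5 ≈ -1173.6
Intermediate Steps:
M(S, v) = 3*v/5 (M(S, v) = -(-3)*v/5 = 3*v/5)
H = 2/5 (H = -12*(-1)/5 - 2 = -4*(-3/5) - 2 = 12/5 - 2 = 2/5 ≈ 0.40000)
J(T, y) = 2/5 + T (J(T, y) = T + 2/5 = 2/5 + T)
-24*49 + (6 + k(-1)*J(-4, -5)) = -24*49 + (6 + (-1)**2*(2/5 - 4)) = -1176 + (6 + 1*(-18/5)) = -1176 + (6 - 18/5) = -1176 + 12/5 = -5868/5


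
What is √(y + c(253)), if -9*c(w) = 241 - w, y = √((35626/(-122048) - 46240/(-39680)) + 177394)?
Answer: √(671005380288 + 5320530*√1587105526680298)/709404 ≈ 20.555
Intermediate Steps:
y = 5*√1587105526680298/472936 (y = √((35626*(-1/122048) - 46240*(-1/39680)) + 177394) = √((-17813/61024 + 289/248) + 177394) = √(1652289/1891744 + 177394) = √(335585687425/1891744) = 5*√1587105526680298/472936 ≈ 421.18)
c(w) = -241/9 + w/9 (c(w) = -(241 - w)/9 = -241/9 + w/9)
√(y + c(253)) = √(5*√1587105526680298/472936 + (-241/9 + (⅑)*253)) = √(5*√1587105526680298/472936 + (-241/9 + 253/9)) = √(5*√1587105526680298/472936 + 4/3) = √(4/3 + 5*√1587105526680298/472936)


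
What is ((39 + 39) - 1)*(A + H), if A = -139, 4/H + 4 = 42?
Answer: -203203/19 ≈ -10695.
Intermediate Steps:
H = 2/19 (H = 4/(-4 + 42) = 4/38 = 4*(1/38) = 2/19 ≈ 0.10526)
((39 + 39) - 1)*(A + H) = ((39 + 39) - 1)*(-139 + 2/19) = (78 - 1)*(-2639/19) = 77*(-2639/19) = -203203/19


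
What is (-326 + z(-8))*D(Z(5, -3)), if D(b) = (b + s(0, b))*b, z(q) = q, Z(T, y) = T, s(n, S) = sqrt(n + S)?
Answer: -8350 - 1670*sqrt(5) ≈ -12084.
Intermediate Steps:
s(n, S) = sqrt(S + n)
D(b) = b*(b + sqrt(b)) (D(b) = (b + sqrt(b + 0))*b = (b + sqrt(b))*b = b*(b + sqrt(b)))
(-326 + z(-8))*D(Z(5, -3)) = (-326 - 8)*(5*(5 + sqrt(5))) = -334*(25 + 5*sqrt(5)) = -8350 - 1670*sqrt(5)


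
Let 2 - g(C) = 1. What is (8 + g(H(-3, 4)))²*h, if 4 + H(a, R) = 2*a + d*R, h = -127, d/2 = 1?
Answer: -10287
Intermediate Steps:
d = 2 (d = 2*1 = 2)
H(a, R) = -4 + 2*R + 2*a (H(a, R) = -4 + (2*a + 2*R) = -4 + (2*R + 2*a) = -4 + 2*R + 2*a)
g(C) = 1 (g(C) = 2 - 1*1 = 2 - 1 = 1)
(8 + g(H(-3, 4)))²*h = (8 + 1)²*(-127) = 9²*(-127) = 81*(-127) = -10287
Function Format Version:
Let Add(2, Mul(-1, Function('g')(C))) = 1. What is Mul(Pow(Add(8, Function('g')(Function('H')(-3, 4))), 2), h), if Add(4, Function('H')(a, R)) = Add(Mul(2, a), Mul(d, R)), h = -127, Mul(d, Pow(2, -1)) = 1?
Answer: -10287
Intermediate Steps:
d = 2 (d = Mul(2, 1) = 2)
Function('H')(a, R) = Add(-4, Mul(2, R), Mul(2, a)) (Function('H')(a, R) = Add(-4, Add(Mul(2, a), Mul(2, R))) = Add(-4, Add(Mul(2, R), Mul(2, a))) = Add(-4, Mul(2, R), Mul(2, a)))
Function('g')(C) = 1 (Function('g')(C) = Add(2, Mul(-1, 1)) = Add(2, -1) = 1)
Mul(Pow(Add(8, Function('g')(Function('H')(-3, 4))), 2), h) = Mul(Pow(Add(8, 1), 2), -127) = Mul(Pow(9, 2), -127) = Mul(81, -127) = -10287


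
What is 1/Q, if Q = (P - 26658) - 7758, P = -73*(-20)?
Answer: -1/32956 ≈ -3.0343e-5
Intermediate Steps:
P = 1460
Q = -32956 (Q = (1460 - 26658) - 7758 = -25198 - 7758 = -32956)
1/Q = 1/(-32956) = -1/32956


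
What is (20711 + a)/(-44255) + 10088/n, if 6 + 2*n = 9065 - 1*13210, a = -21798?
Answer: -888376743/183702505 ≈ -4.8360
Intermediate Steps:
n = -4151/2 (n = -3 + (9065 - 1*13210)/2 = -3 + (9065 - 13210)/2 = -3 + (½)*(-4145) = -3 - 4145/2 = -4151/2 ≈ -2075.5)
(20711 + a)/(-44255) + 10088/n = (20711 - 21798)/(-44255) + 10088/(-4151/2) = -1087*(-1/44255) + 10088*(-2/4151) = 1087/44255 - 20176/4151 = -888376743/183702505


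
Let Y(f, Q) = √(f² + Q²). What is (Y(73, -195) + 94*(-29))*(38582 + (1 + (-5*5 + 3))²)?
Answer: -106376698 + 39023*√43354 ≈ -9.8252e+7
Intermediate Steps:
Y(f, Q) = √(Q² + f²)
(Y(73, -195) + 94*(-29))*(38582 + (1 + (-5*5 + 3))²) = (√((-195)² + 73²) + 94*(-29))*(38582 + (1 + (-5*5 + 3))²) = (√(38025 + 5329) - 2726)*(38582 + (1 + (-25 + 3))²) = (√43354 - 2726)*(38582 + (1 - 22)²) = (-2726 + √43354)*(38582 + (-21)²) = (-2726 + √43354)*(38582 + 441) = (-2726 + √43354)*39023 = -106376698 + 39023*√43354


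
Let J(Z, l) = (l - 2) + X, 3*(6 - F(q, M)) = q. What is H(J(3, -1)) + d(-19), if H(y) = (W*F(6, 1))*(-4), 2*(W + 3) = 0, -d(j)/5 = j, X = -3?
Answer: 143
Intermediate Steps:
d(j) = -5*j
F(q, M) = 6 - q/3
W = -3 (W = -3 + (1/2)*0 = -3 + 0 = -3)
J(Z, l) = -5 + l (J(Z, l) = (l - 2) - 3 = (-2 + l) - 3 = -5 + l)
H(y) = 48 (H(y) = -3*(6 - 1/3*6)*(-4) = -3*(6 - 2)*(-4) = -3*4*(-4) = -12*(-4) = 48)
H(J(3, -1)) + d(-19) = 48 - 5*(-19) = 48 + 95 = 143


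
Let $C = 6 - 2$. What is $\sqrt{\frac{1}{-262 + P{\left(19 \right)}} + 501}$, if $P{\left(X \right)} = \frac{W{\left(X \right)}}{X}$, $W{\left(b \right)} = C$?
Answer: $\frac{\sqrt{12394984170}}{4974} \approx 22.383$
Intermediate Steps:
$C = 4$ ($C = 6 - 2 = 4$)
$W{\left(b \right)} = 4$
$P{\left(X \right)} = \frac{4}{X}$
$\sqrt{\frac{1}{-262 + P{\left(19 \right)}} + 501} = \sqrt{\frac{1}{-262 + \frac{4}{19}} + 501} = \sqrt{\frac{1}{- \frac{4974}{19}} + 501} = \sqrt{- \frac{19}{4974} + 501} = \sqrt{\frac{2491955}{4974}} = \frac{\sqrt{12394984170}}{4974}$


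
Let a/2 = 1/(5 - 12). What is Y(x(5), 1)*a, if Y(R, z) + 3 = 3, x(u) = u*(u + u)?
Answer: 0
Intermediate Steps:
x(u) = 2*u**2 (x(u) = u*(2*u) = 2*u**2)
Y(R, z) = 0 (Y(R, z) = -3 + 3 = 0)
a = -2/7 (a = 2/(5 - 12) = 2/(-7) = 2*(-1/7) = -2/7 ≈ -0.28571)
Y(x(5), 1)*a = 0*(-2/7) = 0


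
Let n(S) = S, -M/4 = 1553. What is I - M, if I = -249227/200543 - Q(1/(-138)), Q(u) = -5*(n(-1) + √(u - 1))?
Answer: 1244521174/200543 + 5*I*√19182/138 ≈ 6205.8 + 5.0181*I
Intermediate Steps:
M = -6212 (M = -4*1553 = -6212)
Q(u) = 5 - 5*√(-1 + u) (Q(u) = -5*(-1 + √(u - 1)) = -5*(-1 + √(-1 + u)) = 5 - 5*√(-1 + u))
I = -1251942/200543 + 5*I*√19182/138 (I = -249227/200543 - (5 - 5*√(-1 + 1/(-138))) = -249227*1/200543 - (5 - 5*√(-1 - 1/138)) = -249227/200543 - (5 - 5*I*√19182/138) = -249227/200543 + (-5 + 5*I*√19182/138) = -1251942/200543 + 5*I*√19182/138 ≈ -6.2428 + 5.0181*I)
I - M = (-1251942/200543 + 5*I*√19182/138) - 1*(-6212) = (-1251942/200543 + 5*I*√19182/138) + 6212 = 1244521174/200543 + 5*I*√19182/138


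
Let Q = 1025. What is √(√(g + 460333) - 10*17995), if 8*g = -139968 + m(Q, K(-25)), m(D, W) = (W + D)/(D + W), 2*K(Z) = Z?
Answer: √(-719800 + 9*√87474)/2 ≈ 423.42*I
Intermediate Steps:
K(Z) = Z/2
m(D, W) = 1 (m(D, W) = (D + W)/(D + W) = 1)
g = -139967/8 (g = (-139968 + 1)/8 = (⅛)*(-139967) = -139967/8 ≈ -17496.)
√(√(g + 460333) - 10*17995) = √(√(-139967/8 + 460333) - 10*17995) = √(√(3542697/8) - 179950) = √(9*√87474/4 - 179950) = √(-179950 + 9*√87474/4)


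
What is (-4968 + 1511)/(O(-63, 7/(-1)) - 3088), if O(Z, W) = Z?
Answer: 3457/3151 ≈ 1.0971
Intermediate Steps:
(-4968 + 1511)/(O(-63, 7/(-1)) - 3088) = (-4968 + 1511)/(-63 - 3088) = -3457/(-3151) = -3457*(-1/3151) = 3457/3151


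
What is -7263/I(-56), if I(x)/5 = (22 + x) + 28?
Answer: 2421/10 ≈ 242.10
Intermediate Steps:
I(x) = 250 + 5*x (I(x) = 5*((22 + x) + 28) = 5*(50 + x) = 250 + 5*x)
-7263/I(-56) = -7263/(250 + 5*(-56)) = -7263/(250 - 280) = -7263/(-30) = -7263*(-1/30) = 2421/10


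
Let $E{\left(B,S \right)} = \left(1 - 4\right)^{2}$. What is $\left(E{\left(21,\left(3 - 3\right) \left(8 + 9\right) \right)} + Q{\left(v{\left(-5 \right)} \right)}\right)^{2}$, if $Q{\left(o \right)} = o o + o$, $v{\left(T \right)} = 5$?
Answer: $1521$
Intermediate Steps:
$Q{\left(o \right)} = o + o^{2}$ ($Q{\left(o \right)} = o^{2} + o = o + o^{2}$)
$E{\left(B,S \right)} = 9$ ($E{\left(B,S \right)} = \left(-3\right)^{2} = 9$)
$\left(E{\left(21,\left(3 - 3\right) \left(8 + 9\right) \right)} + Q{\left(v{\left(-5 \right)} \right)}\right)^{2} = \left(9 + 5 \left(1 + 5\right)\right)^{2} = \left(9 + 5 \cdot 6\right)^{2} = \left(9 + 30\right)^{2} = 39^{2} = 1521$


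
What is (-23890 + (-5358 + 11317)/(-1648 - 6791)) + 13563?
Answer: -87155512/8439 ≈ -10328.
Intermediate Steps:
(-23890 + (-5358 + 11317)/(-1648 - 6791)) + 13563 = (-23890 + 5959/(-8439)) + 13563 = (-23890 + 5959*(-1/8439)) + 13563 = (-23890 - 5959/8439) + 13563 = -201613669/8439 + 13563 = -87155512/8439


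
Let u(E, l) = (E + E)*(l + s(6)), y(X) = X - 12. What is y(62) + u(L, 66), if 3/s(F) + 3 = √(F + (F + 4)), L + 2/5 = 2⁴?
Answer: 11014/5 ≈ 2202.8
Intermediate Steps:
y(X) = -12 + X
L = 78/5 (L = -⅖ + 2⁴ = -⅖ + 16 = 78/5 ≈ 15.600)
s(F) = 3/(-3 + √(4 + 2*F)) (s(F) = 3/(-3 + √(F + (F + 4))) = 3/(-3 + √(F + (4 + F))) = 3/(-3 + √(4 + 2*F)))
u(E, l) = 2*E*(3 + l) (u(E, l) = (E + E)*(l + 3/(-3 + √2*√(2 + 6))) = (2*E)*(l + 3/(-3 + √2*√8)) = (2*E)*(l + 3/(-3 + √2*(2*√2))) = (2*E)*(l + 3/(-3 + 4)) = (2*E)*(l + 3/1) = (2*E)*(l + 3*1) = (2*E)*(l + 3) = (2*E)*(3 + l) = 2*E*(3 + l))
y(62) + u(L, 66) = (-12 + 62) + 2*(78/5)*(3 + 66) = 50 + 2*(78/5)*69 = 50 + 10764/5 = 11014/5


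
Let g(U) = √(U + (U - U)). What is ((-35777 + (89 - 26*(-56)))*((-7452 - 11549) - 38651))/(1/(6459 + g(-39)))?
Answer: 12747115942176 + 1973543264*I*√39 ≈ 1.2747e+13 + 1.2325e+10*I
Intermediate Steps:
g(U) = √U (g(U) = √(U + 0) = √U)
((-35777 + (89 - 26*(-56)))*((-7452 - 11549) - 38651))/(1/(6459 + g(-39))) = ((-35777 + (89 - 26*(-56)))*((-7452 - 11549) - 38651))/(1/(6459 + √(-39))) = ((-35777 + (89 + 1456))*(-19001 - 38651))/(1/(6459 + I*√39)) = ((-35777 + 1545)*(-57652))*(6459 + I*√39) = (-34232*(-57652))*(6459 + I*√39) = 1973543264*(6459 + I*√39) = 12747115942176 + 1973543264*I*√39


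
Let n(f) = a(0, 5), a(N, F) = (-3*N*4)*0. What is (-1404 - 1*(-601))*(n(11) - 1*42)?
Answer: 33726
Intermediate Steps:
a(N, F) = 0 (a(N, F) = -12*N*0 = 0)
n(f) = 0
(-1404 - 1*(-601))*(n(11) - 1*42) = (-1404 - 1*(-601))*(0 - 1*42) = (-1404 + 601)*(0 - 42) = -803*(-42) = 33726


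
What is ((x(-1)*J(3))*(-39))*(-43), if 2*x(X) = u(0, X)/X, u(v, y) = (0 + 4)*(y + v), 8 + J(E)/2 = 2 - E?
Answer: -60372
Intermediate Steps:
J(E) = -12 - 2*E (J(E) = -16 + 2*(2 - E) = -16 + (4 - 2*E) = -12 - 2*E)
u(v, y) = 4*v + 4*y (u(v, y) = 4*(v + y) = 4*v + 4*y)
x(X) = 2 (x(X) = ((4*0 + 4*X)/X)/2 = ((0 + 4*X)/X)/2 = ((4*X)/X)/2 = (½)*4 = 2)
((x(-1)*J(3))*(-39))*(-43) = ((2*(-12 - 2*3))*(-39))*(-43) = ((2*(-12 - 6))*(-39))*(-43) = ((2*(-18))*(-39))*(-43) = -36*(-39)*(-43) = 1404*(-43) = -60372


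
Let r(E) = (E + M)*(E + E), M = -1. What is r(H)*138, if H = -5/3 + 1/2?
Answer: 2093/3 ≈ 697.67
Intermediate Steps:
H = -7/6 (H = -5*⅓ + 1*(½) = -5/3 + ½ = -7/6 ≈ -1.1667)
r(E) = 2*E*(-1 + E) (r(E) = (E - 1)*(E + E) = (-1 + E)*(2*E) = 2*E*(-1 + E))
r(H)*138 = (2*(-7/6)*(-1 - 7/6))*138 = (2*(-7/6)*(-13/6))*138 = (91/18)*138 = 2093/3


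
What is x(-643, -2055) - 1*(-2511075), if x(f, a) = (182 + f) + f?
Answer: 2509971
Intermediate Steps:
x(f, a) = 182 + 2*f
x(-643, -2055) - 1*(-2511075) = (182 + 2*(-643)) - 1*(-2511075) = (182 - 1286) + 2511075 = -1104 + 2511075 = 2509971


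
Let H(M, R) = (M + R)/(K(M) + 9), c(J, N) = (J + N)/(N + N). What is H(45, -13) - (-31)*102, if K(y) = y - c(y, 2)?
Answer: 534506/169 ≈ 3162.8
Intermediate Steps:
c(J, N) = (J + N)/(2*N) (c(J, N) = (J + N)/((2*N)) = (J + N)*(1/(2*N)) = (J + N)/(2*N))
K(y) = -½ + 3*y/4 (K(y) = y - (y + 2)/(2*2) = y - (2 + y)/(2*2) = y - (½ + y/4) = y + (-½ - y/4) = -½ + 3*y/4)
H(M, R) = (M + R)/(17/2 + 3*M/4) (H(M, R) = (M + R)/((-½ + 3*M/4) + 9) = (M + R)/(17/2 + 3*M/4))
H(45, -13) - (-31)*102 = 4*(45 - 13)/(34 + 3*45) - (-31)*102 = 4*32/(34 + 135) - 1*(-3162) = 4*32/169 + 3162 = 4*(1/169)*32 + 3162 = 128/169 + 3162 = 534506/169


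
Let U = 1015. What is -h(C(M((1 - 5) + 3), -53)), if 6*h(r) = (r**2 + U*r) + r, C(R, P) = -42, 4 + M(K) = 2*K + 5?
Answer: 6818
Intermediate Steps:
M(K) = 1 + 2*K (M(K) = -4 + (2*K + 5) = -4 + (5 + 2*K) = 1 + 2*K)
h(r) = r**2/6 + 508*r/3 (h(r) = ((r**2 + 1015*r) + r)/6 = (r**2 + 1016*r)/6 = r**2/6 + 508*r/3)
-h(C(M((1 - 5) + 3), -53)) = -(-42)*(1016 - 42)/6 = -(-42)*974/6 = -1*(-6818) = 6818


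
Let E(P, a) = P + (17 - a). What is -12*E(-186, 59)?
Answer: 2736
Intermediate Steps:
E(P, a) = 17 + P - a
-12*E(-186, 59) = -12*(17 - 186 - 1*59) = -12*(17 - 186 - 59) = -12*(-228) = 2736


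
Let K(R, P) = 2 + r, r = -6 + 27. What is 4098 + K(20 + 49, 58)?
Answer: 4121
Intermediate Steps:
r = 21
K(R, P) = 23 (K(R, P) = 2 + 21 = 23)
4098 + K(20 + 49, 58) = 4098 + 23 = 4121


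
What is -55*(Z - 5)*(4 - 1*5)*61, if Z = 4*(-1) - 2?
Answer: -36905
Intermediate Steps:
Z = -6 (Z = -4 - 2 = -6)
-55*(Z - 5)*(4 - 1*5)*61 = -55*(-6 - 5)*(4 - 1*5)*61 = -(-605)*(4 - 5)*61 = -(-605)*(-1)*61 = -55*11*61 = -605*61 = -36905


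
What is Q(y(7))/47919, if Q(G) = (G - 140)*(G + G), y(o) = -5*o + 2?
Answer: 3806/15973 ≈ 0.23828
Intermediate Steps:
y(o) = 2 - 5*o
Q(G) = 2*G*(-140 + G) (Q(G) = (-140 + G)*(2*G) = 2*G*(-140 + G))
Q(y(7))/47919 = (2*(2 - 5*7)*(-140 + (2 - 5*7)))/47919 = (2*(2 - 35)*(-140 + (2 - 35)))*(1/47919) = (2*(-33)*(-140 - 33))*(1/47919) = (2*(-33)*(-173))*(1/47919) = 11418*(1/47919) = 3806/15973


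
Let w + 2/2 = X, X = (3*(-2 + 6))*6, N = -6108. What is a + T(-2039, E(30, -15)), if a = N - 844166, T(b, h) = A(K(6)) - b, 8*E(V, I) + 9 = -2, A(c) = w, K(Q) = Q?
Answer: -848164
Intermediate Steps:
X = 72 (X = (3*4)*6 = 12*6 = 72)
w = 71 (w = -1 + 72 = 71)
A(c) = 71
E(V, I) = -11/8 (E(V, I) = -9/8 + (1/8)*(-2) = -9/8 - 1/4 = -11/8)
T(b, h) = 71 - b
a = -850274 (a = -6108 - 844166 = -850274)
a + T(-2039, E(30, -15)) = -850274 + (71 - 1*(-2039)) = -850274 + (71 + 2039) = -850274 + 2110 = -848164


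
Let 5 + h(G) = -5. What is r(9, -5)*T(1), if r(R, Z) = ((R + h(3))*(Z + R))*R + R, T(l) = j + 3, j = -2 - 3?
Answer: 54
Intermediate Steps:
j = -5
h(G) = -10 (h(G) = -5 - 5 = -10)
T(l) = -2 (T(l) = -5 + 3 = -2)
r(R, Z) = R + R*(-10 + R)*(R + Z) (r(R, Z) = ((R - 10)*(Z + R))*R + R = ((-10 + R)*(R + Z))*R + R = R*(-10 + R)*(R + Z) + R = R + R*(-10 + R)*(R + Z))
r(9, -5)*T(1) = (9*(1 + 9**2 - 10*9 - 10*(-5) + 9*(-5)))*(-2) = (9*(1 + 81 - 90 + 50 - 45))*(-2) = (9*(-3))*(-2) = -27*(-2) = 54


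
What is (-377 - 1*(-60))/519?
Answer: -317/519 ≈ -0.61079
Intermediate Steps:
(-377 - 1*(-60))/519 = (-377 + 60)*(1/519) = -317*1/519 = -317/519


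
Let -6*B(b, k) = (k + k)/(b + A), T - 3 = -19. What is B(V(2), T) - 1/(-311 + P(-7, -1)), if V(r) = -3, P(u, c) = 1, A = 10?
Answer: 4981/6510 ≈ 0.76513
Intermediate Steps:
T = -16 (T = 3 - 19 = -16)
B(b, k) = -k/(3*(10 + b)) (B(b, k) = -(k + k)/(6*(b + 10)) = -2*k/(6*(10 + b)) = -k/(3*(10 + b)))
B(V(2), T) - 1/(-311 + P(-7, -1)) = -1*(-16)/(30 + 3*(-3)) - 1/(-311 + 1) = -1*(-16)/(30 - 9) - 1/(-310) = -1*(-16)/21 - 1*(-1/310) = -1*(-16)*1/21 + 1/310 = 16/21 + 1/310 = 4981/6510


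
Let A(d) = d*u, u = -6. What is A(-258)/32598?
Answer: 86/1811 ≈ 0.047488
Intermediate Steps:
A(d) = -6*d (A(d) = d*(-6) = -6*d)
A(-258)/32598 = -6*(-258)/32598 = 1548*(1/32598) = 86/1811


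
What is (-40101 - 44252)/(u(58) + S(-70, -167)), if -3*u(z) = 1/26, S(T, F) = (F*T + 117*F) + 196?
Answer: 6579534/596935 ≈ 11.022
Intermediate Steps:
S(T, F) = 196 + 117*F + F*T (S(T, F) = (117*F + F*T) + 196 = 196 + 117*F + F*T)
u(z) = -1/78 (u(z) = -⅓/26 = -⅓*1/26 = -1/78)
(-40101 - 44252)/(u(58) + S(-70, -167)) = (-40101 - 44252)/(-1/78 + (196 + 117*(-167) - 167*(-70))) = -84353/(-1/78 + (196 - 19539 + 11690)) = -84353/(-1/78 - 7653) = -84353/(-596935/78) = -84353*(-78/596935) = 6579534/596935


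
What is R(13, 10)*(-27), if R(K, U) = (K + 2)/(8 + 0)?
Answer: -405/8 ≈ -50.625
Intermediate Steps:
R(K, U) = ¼ + K/8 (R(K, U) = (2 + K)/8 = (2 + K)*(⅛) = ¼ + K/8)
R(13, 10)*(-27) = (¼ + (⅛)*13)*(-27) = (¼ + 13/8)*(-27) = (15/8)*(-27) = -405/8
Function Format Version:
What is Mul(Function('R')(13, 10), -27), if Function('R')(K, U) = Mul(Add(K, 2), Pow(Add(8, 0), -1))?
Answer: Rational(-405, 8) ≈ -50.625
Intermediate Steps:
Function('R')(K, U) = Add(Rational(1, 4), Mul(Rational(1, 8), K)) (Function('R')(K, U) = Mul(Add(2, K), Pow(8, -1)) = Mul(Add(2, K), Rational(1, 8)) = Add(Rational(1, 4), Mul(Rational(1, 8), K)))
Mul(Function('R')(13, 10), -27) = Mul(Add(Rational(1, 4), Mul(Rational(1, 8), 13)), -27) = Mul(Add(Rational(1, 4), Rational(13, 8)), -27) = Mul(Rational(15, 8), -27) = Rational(-405, 8)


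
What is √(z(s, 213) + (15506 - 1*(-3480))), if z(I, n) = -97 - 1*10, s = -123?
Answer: √18879 ≈ 137.40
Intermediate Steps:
z(I, n) = -107 (z(I, n) = -97 - 10 = -107)
√(z(s, 213) + (15506 - 1*(-3480))) = √(-107 + (15506 - 1*(-3480))) = √(-107 + (15506 + 3480)) = √(-107 + 18986) = √18879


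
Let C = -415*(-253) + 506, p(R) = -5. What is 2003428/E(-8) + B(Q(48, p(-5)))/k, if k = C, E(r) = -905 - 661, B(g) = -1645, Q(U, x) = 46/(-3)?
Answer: -35227705583/27535761 ≈ -1279.3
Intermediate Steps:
Q(U, x) = -46/3 (Q(U, x) = 46*(-⅓) = -46/3)
E(r) = -1566
C = 105501 (C = 104995 + 506 = 105501)
k = 105501
2003428/E(-8) + B(Q(48, p(-5)))/k = 2003428/(-1566) - 1645/105501 = 2003428*(-1/1566) - 1645*1/105501 = -1001714/783 - 1645/105501 = -35227705583/27535761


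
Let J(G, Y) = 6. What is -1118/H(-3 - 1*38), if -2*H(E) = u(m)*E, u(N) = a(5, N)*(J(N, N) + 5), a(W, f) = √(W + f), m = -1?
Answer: -1118/451 ≈ -2.4789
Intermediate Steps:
u(N) = 11*√(5 + N) (u(N) = √(5 + N)*(6 + 5) = √(5 + N)*11 = 11*√(5 + N))
H(E) = -11*E (H(E) = -11*√(5 - 1)*E/2 = -11*√4*E/2 = -11*2*E/2 = -11*E)
-1118/H(-3 - 1*38) = -1118*(-1/(11*(-3 - 1*38))) = -1118*(-1/(11*(-3 - 38))) = -1118/((-11*(-41))) = -1118/451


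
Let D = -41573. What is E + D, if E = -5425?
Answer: -46998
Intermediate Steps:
E + D = -5425 - 41573 = -46998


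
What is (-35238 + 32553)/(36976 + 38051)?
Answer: -895/25009 ≈ -0.035787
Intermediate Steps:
(-35238 + 32553)/(36976 + 38051) = -2685/75027 = -2685*1/75027 = -895/25009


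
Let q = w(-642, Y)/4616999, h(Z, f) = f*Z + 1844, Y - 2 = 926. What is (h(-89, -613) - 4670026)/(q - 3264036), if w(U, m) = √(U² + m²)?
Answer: 80252173139799921465272625/56776608893557663758617987 + 21301102011375*√318337/113553217787115327517235974 ≈ 1.4135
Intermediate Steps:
Y = 928 (Y = 2 + 926 = 928)
h(Z, f) = 1844 + Z*f (h(Z, f) = Z*f + 1844 = 1844 + Z*f)
q = 2*√318337/4616999 (q = √((-642)² + 928²)/4616999 = √(412164 + 861184)*(1/4616999) = √1273348*(1/4616999) = (2*√318337)*(1/4616999) = 2*√318337/4616999 ≈ 0.00024441)
(h(-89, -613) - 4670026)/(q - 3264036) = ((1844 - 89*(-613)) - 4670026)/(2*√318337/4616999 - 3264036) = ((1844 + 54557) - 4670026)/(-3264036 + 2*√318337/4616999) = (56401 - 4670026)/(-3264036 + 2*√318337/4616999) = -4613625/(-3264036 + 2*√318337/4616999)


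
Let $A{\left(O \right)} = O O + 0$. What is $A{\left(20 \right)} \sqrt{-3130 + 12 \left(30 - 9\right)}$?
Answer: $400 i \sqrt{2878} \approx 21459.0 i$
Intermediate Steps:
$A{\left(O \right)} = O^{2}$ ($A{\left(O \right)} = O^{2} + 0 = O^{2}$)
$A{\left(20 \right)} \sqrt{-3130 + 12 \left(30 - 9\right)} = 20^{2} \sqrt{-3130 + 12 \left(30 - 9\right)} = 400 \sqrt{-3130 + 12 \cdot 21} = 400 \sqrt{-3130 + 252} = 400 \sqrt{-2878} = 400 i \sqrt{2878}$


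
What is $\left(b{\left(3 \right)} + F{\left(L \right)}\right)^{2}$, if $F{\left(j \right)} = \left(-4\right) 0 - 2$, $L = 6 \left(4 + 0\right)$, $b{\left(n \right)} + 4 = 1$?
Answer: $25$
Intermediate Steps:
$b{\left(n \right)} = -3$ ($b{\left(n \right)} = -4 + 1 = -3$)
$L = 24$ ($L = 6 \cdot 4 = 24$)
$F{\left(j \right)} = -2$ ($F{\left(j \right)} = 0 - 2 = -2$)
$\left(b{\left(3 \right)} + F{\left(L \right)}\right)^{2} = \left(-3 - 2\right)^{2} = \left(-5\right)^{2} = 25$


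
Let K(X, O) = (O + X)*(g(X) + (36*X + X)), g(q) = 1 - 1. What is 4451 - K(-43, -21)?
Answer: -97373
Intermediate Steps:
g(q) = 0
K(X, O) = 37*X*(O + X) (K(X, O) = (O + X)*(0 + (36*X + X)) = (O + X)*(0 + 37*X) = (O + X)*(37*X) = 37*X*(O + X))
4451 - K(-43, -21) = 4451 - 37*(-43)*(-21 - 43) = 4451 - 37*(-43)*(-64) = 4451 - 1*101824 = 4451 - 101824 = -97373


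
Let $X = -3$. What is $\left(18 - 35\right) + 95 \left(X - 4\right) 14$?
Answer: $-9327$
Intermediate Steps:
$\left(18 - 35\right) + 95 \left(X - 4\right) 14 = \left(18 - 35\right) + 95 \left(-3 - 4\right) 14 = \left(18 - 35\right) + 95 \left(\left(-7\right) 14\right) = -17 + 95 \left(-98\right) = -17 - 9310 = -9327$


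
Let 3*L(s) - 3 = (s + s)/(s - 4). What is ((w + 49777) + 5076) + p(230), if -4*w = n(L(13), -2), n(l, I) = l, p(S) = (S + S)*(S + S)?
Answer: 28776871/108 ≈ 2.6645e+5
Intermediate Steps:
L(s) = 1 + 2*s/(3*(-4 + s)) (L(s) = 1 + ((s + s)/(s - 4))/3 = 1 + ((2*s)/(-4 + s))/3 = 1 + (2*s/(-4 + s))/3 = 1 + 2*s/(3*(-4 + s)))
p(S) = 4*S² (p(S) = (2*S)*(2*S) = 4*S²)
w = -53/108 (w = -(-12 + 5*13)/(12*(-4 + 13)) = -(-12 + 65)/(12*9) = -53/(12*9) = -¼*53/27 = -53/108 ≈ -0.49074)
((w + 49777) + 5076) + p(230) = ((-53/108 + 49777) + 5076) + 4*230² = (5375863/108 + 5076) + 4*52900 = 5924071/108 + 211600 = 28776871/108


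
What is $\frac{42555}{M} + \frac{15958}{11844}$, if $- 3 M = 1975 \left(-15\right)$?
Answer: $\frac{66160667}{11695950} \approx 5.6567$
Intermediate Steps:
$M = 9875$ ($M = - \frac{1975 \left(-15\right)}{3} = \left(- \frac{1}{3}\right) \left(-29625\right) = 9875$)
$\frac{42555}{M} + \frac{15958}{11844} = \frac{42555}{9875} + \frac{15958}{11844} = 42555 \cdot \frac{1}{9875} + 15958 \cdot \frac{1}{11844} = \frac{8511}{1975} + \frac{7979}{5922} = \frac{66160667}{11695950}$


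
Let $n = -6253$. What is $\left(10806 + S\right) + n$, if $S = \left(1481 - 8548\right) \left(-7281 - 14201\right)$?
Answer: $151817847$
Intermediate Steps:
$S = 151813294$ ($S = \left(-7067\right) \left(-21482\right) = 151813294$)
$\left(10806 + S\right) + n = \left(10806 + 151813294\right) - 6253 = 151824100 - 6253 = 151817847$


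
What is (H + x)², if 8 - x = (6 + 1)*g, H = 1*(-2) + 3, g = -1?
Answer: 256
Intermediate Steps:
H = 1 (H = -2 + 3 = 1)
x = 15 (x = 8 - (6 + 1)*(-1) = 8 - 7*(-1) = 8 - 1*(-7) = 8 + 7 = 15)
(H + x)² = (1 + 15)² = 16² = 256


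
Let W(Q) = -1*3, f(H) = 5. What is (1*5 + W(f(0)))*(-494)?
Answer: -988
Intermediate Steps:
W(Q) = -3
(1*5 + W(f(0)))*(-494) = (1*5 - 3)*(-494) = (5 - 3)*(-494) = 2*(-494) = -988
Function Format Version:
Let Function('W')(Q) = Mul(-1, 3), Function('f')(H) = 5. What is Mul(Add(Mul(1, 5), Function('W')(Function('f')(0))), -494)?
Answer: -988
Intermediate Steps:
Function('W')(Q) = -3
Mul(Add(Mul(1, 5), Function('W')(Function('f')(0))), -494) = Mul(Add(Mul(1, 5), -3), -494) = Mul(Add(5, -3), -494) = Mul(2, -494) = -988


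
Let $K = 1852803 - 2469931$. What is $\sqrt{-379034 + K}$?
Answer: $i \sqrt{996162} \approx 998.08 i$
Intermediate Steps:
$K = -617128$ ($K = 1852803 - 2469931 = -617128$)
$\sqrt{-379034 + K} = \sqrt{-379034 - 617128} = \sqrt{-996162} = i \sqrt{996162}$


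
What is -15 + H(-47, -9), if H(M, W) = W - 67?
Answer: -91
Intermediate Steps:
H(M, W) = -67 + W
-15 + H(-47, -9) = -15 + (-67 - 9) = -15 - 76 = -91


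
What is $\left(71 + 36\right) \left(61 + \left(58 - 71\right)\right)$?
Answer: $5136$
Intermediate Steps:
$\left(71 + 36\right) \left(61 + \left(58 - 71\right)\right) = 107 \left(61 + \left(58 - 71\right)\right) = 107 \left(61 - 13\right) = 107 \cdot 48 = 5136$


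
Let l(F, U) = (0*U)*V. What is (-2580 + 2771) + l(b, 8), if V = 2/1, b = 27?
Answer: 191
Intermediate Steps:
V = 2 (V = 2*1 = 2)
l(F, U) = 0 (l(F, U) = (0*U)*2 = 0*2 = 0)
(-2580 + 2771) + l(b, 8) = (-2580 + 2771) + 0 = 191 + 0 = 191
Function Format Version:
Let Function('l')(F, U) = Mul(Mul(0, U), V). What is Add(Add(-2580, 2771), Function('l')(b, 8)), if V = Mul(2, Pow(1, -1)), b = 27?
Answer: 191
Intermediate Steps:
V = 2 (V = Mul(2, 1) = 2)
Function('l')(F, U) = 0 (Function('l')(F, U) = Mul(Mul(0, U), 2) = Mul(0, 2) = 0)
Add(Add(-2580, 2771), Function('l')(b, 8)) = Add(Add(-2580, 2771), 0) = Add(191, 0) = 191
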